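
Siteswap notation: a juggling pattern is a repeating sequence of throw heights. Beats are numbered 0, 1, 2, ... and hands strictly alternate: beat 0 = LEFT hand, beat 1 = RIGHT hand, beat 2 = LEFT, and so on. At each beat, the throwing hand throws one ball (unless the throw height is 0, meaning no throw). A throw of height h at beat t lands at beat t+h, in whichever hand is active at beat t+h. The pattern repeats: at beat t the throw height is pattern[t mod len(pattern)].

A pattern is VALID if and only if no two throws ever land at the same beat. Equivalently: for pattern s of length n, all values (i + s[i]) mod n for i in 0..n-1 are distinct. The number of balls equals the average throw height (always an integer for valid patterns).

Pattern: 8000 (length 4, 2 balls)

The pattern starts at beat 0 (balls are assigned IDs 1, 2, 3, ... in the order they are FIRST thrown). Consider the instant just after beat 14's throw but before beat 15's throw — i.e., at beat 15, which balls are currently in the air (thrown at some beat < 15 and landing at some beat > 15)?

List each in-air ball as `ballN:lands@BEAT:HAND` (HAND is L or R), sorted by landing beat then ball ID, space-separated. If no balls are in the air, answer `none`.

Beat 0 (L): throw ball1 h=8 -> lands@8:L; in-air after throw: [b1@8:L]
Beat 4 (L): throw ball2 h=8 -> lands@12:L; in-air after throw: [b1@8:L b2@12:L]
Beat 8 (L): throw ball1 h=8 -> lands@16:L; in-air after throw: [b2@12:L b1@16:L]
Beat 12 (L): throw ball2 h=8 -> lands@20:L; in-air after throw: [b1@16:L b2@20:L]

Answer: ball1:lands@16:L ball2:lands@20:L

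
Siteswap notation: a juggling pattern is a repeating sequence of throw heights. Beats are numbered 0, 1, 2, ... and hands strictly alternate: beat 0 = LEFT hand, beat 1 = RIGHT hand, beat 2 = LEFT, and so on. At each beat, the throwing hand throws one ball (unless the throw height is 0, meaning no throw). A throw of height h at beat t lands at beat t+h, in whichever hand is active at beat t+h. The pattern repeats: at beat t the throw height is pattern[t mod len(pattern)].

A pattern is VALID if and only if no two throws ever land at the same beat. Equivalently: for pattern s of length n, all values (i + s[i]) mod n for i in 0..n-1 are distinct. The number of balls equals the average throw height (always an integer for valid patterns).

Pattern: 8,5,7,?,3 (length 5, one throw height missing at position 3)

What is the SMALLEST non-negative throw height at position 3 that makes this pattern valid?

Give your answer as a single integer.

Answer: 2

Derivation:
i=0: (0 + 8) mod 5 = 3
i=1: (1 + 5) mod 5 = 1
i=2: (2 + 7) mod 5 = 4
i=3: s[i]=? (unknown)
i=4: (4 + 3) mod 5 = 2
Known residues: [1, 2, 3, 4]; need a permutation of 0..4, so missing residue r = 0
Need (3 + s) mod 5 = 0; smallest s = (0 - 3) mod 5 = 2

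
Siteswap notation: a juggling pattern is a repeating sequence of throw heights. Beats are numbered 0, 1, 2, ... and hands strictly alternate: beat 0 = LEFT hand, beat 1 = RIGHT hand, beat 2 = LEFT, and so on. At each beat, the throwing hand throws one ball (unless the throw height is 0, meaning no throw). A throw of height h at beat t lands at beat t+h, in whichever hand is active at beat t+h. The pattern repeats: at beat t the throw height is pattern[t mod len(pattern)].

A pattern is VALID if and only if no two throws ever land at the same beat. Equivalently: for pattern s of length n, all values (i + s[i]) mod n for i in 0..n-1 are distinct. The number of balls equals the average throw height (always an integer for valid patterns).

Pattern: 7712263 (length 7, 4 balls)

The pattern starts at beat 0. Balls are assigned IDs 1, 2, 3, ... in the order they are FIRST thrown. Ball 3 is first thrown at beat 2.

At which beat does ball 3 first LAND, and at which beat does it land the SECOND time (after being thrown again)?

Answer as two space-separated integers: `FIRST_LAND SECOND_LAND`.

Answer: 3 5

Derivation:
Beat 0 (L): throw ball1 h=7 -> lands@7:R; in-air after throw: [b1@7:R]
Beat 1 (R): throw ball2 h=7 -> lands@8:L; in-air after throw: [b1@7:R b2@8:L]
Beat 2 (L): throw ball3 h=1 -> lands@3:R; in-air after throw: [b3@3:R b1@7:R b2@8:L]
Beat 3 (R): throw ball3 h=2 -> lands@5:R; in-air after throw: [b3@5:R b1@7:R b2@8:L]
Beat 4 (L): throw ball4 h=2 -> lands@6:L; in-air after throw: [b3@5:R b4@6:L b1@7:R b2@8:L]
Beat 5 (R): throw ball3 h=6 -> lands@11:R; in-air after throw: [b4@6:L b1@7:R b2@8:L b3@11:R]
Ball 3: thrown@2 h=1 -> first land @3; rethrown@3 h=2 -> second land @5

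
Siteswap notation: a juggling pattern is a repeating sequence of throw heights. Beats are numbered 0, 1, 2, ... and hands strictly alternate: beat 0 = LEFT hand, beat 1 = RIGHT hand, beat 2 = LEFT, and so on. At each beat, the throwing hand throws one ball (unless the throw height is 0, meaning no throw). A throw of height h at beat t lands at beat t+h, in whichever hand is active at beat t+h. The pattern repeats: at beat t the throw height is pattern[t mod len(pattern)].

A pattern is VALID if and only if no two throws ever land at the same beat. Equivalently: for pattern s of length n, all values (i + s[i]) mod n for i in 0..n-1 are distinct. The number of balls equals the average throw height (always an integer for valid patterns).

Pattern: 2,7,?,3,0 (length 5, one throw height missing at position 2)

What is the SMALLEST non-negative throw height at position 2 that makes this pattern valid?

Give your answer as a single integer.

Answer: 3

Derivation:
i=0: (0 + 2) mod 5 = 2
i=1: (1 + 7) mod 5 = 3
i=2: s[i]=? (unknown)
i=3: (3 + 3) mod 5 = 1
i=4: (4 + 0) mod 5 = 4
Known residues: [1, 2, 3, 4]; need a permutation of 0..4, so missing residue r = 0
Need (2 + s) mod 5 = 0; smallest s = (0 - 2) mod 5 = 3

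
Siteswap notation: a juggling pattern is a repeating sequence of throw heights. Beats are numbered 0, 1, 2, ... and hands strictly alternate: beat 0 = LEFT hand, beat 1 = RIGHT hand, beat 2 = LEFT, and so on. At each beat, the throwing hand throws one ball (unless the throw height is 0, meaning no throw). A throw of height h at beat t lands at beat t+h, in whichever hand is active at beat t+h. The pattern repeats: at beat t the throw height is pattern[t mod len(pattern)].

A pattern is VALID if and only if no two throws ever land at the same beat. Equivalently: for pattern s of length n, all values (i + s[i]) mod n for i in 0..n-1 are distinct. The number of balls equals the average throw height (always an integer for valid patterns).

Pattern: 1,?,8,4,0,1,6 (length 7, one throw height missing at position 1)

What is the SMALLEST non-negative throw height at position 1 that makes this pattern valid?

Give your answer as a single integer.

Answer: 1

Derivation:
i=0: (0 + 1) mod 7 = 1
i=1: s[i]=? (unknown)
i=2: (2 + 8) mod 7 = 3
i=3: (3 + 4) mod 7 = 0
i=4: (4 + 0) mod 7 = 4
i=5: (5 + 1) mod 7 = 6
i=6: (6 + 6) mod 7 = 5
Known residues: [0, 1, 3, 4, 5, 6]; need a permutation of 0..6, so missing residue r = 2
Need (1 + s) mod 7 = 2; smallest s = (2 - 1) mod 7 = 1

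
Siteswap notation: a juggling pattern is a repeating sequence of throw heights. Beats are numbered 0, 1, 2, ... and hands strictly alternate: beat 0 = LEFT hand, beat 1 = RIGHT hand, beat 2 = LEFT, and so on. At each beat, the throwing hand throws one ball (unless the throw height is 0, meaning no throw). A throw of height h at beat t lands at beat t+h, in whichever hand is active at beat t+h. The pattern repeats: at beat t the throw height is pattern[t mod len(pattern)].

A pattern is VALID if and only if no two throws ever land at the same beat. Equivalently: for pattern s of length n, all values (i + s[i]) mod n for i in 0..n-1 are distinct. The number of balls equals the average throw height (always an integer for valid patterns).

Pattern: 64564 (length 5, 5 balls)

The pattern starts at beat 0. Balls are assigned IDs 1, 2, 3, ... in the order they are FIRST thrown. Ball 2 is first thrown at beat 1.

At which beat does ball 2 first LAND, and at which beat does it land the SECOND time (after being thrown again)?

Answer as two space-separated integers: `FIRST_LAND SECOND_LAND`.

Beat 0 (L): throw ball1 h=6 -> lands@6:L; in-air after throw: [b1@6:L]
Beat 1 (R): throw ball2 h=4 -> lands@5:R; in-air after throw: [b2@5:R b1@6:L]
Beat 2 (L): throw ball3 h=5 -> lands@7:R; in-air after throw: [b2@5:R b1@6:L b3@7:R]
Beat 3 (R): throw ball4 h=6 -> lands@9:R; in-air after throw: [b2@5:R b1@6:L b3@7:R b4@9:R]
Beat 4 (L): throw ball5 h=4 -> lands@8:L; in-air after throw: [b2@5:R b1@6:L b3@7:R b5@8:L b4@9:R]
Beat 5 (R): throw ball2 h=6 -> lands@11:R; in-air after throw: [b1@6:L b3@7:R b5@8:L b4@9:R b2@11:R]
Beat 6 (L): throw ball1 h=4 -> lands@10:L; in-air after throw: [b3@7:R b5@8:L b4@9:R b1@10:L b2@11:R]
Beat 7 (R): throw ball3 h=5 -> lands@12:L; in-air after throw: [b5@8:L b4@9:R b1@10:L b2@11:R b3@12:L]
Beat 8 (L): throw ball5 h=6 -> lands@14:L; in-air after throw: [b4@9:R b1@10:L b2@11:R b3@12:L b5@14:L]
Beat 9 (R): throw ball4 h=4 -> lands@13:R; in-air after throw: [b1@10:L b2@11:R b3@12:L b4@13:R b5@14:L]
Beat 10 (L): throw ball1 h=6 -> lands@16:L; in-air after throw: [b2@11:R b3@12:L b4@13:R b5@14:L b1@16:L]
Beat 11 (R): throw ball2 h=4 -> lands@15:R; in-air after throw: [b3@12:L b4@13:R b5@14:L b2@15:R b1@16:L]
Ball 2: thrown@1 h=4 -> first land @5; rethrown@5 h=6 -> second land @11

Answer: 5 11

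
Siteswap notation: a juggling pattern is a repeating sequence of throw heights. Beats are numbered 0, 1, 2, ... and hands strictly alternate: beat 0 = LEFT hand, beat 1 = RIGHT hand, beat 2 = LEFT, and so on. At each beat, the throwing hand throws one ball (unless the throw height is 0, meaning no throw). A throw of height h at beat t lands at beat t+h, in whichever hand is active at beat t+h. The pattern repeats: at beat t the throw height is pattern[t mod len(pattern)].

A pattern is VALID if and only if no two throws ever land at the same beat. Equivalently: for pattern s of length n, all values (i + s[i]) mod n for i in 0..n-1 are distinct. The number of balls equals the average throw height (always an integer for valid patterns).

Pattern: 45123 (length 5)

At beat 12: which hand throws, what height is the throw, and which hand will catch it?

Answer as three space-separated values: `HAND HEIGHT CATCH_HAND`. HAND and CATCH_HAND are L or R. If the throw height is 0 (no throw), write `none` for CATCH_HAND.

Beat 12: 12 mod 2 = 0, so hand = L
Throw height = pattern[12 mod 5] = pattern[2] = 1
Lands at beat 12+1=13, 13 mod 2 = 1, so catch hand = R

Answer: L 1 R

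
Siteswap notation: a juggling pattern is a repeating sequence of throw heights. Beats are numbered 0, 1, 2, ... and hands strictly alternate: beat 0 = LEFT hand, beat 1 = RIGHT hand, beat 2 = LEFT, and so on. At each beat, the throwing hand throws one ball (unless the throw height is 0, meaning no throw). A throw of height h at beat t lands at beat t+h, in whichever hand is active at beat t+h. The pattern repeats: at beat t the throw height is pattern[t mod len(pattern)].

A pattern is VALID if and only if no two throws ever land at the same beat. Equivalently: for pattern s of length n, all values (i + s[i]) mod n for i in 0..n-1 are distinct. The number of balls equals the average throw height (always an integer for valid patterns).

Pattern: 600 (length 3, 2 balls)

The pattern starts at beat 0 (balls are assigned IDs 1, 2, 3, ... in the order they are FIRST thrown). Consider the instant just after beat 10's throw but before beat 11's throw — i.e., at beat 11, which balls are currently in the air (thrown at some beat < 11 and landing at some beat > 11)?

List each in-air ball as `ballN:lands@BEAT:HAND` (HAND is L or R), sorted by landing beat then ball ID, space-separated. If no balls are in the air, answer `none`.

Answer: ball1:lands@12:L ball2:lands@15:R

Derivation:
Beat 0 (L): throw ball1 h=6 -> lands@6:L; in-air after throw: [b1@6:L]
Beat 3 (R): throw ball2 h=6 -> lands@9:R; in-air after throw: [b1@6:L b2@9:R]
Beat 6 (L): throw ball1 h=6 -> lands@12:L; in-air after throw: [b2@9:R b1@12:L]
Beat 9 (R): throw ball2 h=6 -> lands@15:R; in-air after throw: [b1@12:L b2@15:R]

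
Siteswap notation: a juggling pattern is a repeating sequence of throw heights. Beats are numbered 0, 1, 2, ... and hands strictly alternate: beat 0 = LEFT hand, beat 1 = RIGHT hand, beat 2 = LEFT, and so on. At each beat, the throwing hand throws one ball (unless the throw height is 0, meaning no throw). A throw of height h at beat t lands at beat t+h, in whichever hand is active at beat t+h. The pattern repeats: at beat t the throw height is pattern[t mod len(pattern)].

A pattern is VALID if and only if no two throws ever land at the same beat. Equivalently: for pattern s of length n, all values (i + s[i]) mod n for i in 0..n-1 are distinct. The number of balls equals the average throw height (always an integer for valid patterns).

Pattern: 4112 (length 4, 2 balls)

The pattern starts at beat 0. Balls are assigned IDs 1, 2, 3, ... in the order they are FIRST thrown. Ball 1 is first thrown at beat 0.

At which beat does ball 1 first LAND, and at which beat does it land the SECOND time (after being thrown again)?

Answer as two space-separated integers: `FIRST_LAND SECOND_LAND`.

Answer: 4 8

Derivation:
Beat 0 (L): throw ball1 h=4 -> lands@4:L; in-air after throw: [b1@4:L]
Beat 1 (R): throw ball2 h=1 -> lands@2:L; in-air after throw: [b2@2:L b1@4:L]
Beat 2 (L): throw ball2 h=1 -> lands@3:R; in-air after throw: [b2@3:R b1@4:L]
Beat 3 (R): throw ball2 h=2 -> lands@5:R; in-air after throw: [b1@4:L b2@5:R]
Beat 4 (L): throw ball1 h=4 -> lands@8:L; in-air after throw: [b2@5:R b1@8:L]
Beat 5 (R): throw ball2 h=1 -> lands@6:L; in-air after throw: [b2@6:L b1@8:L]
Beat 6 (L): throw ball2 h=1 -> lands@7:R; in-air after throw: [b2@7:R b1@8:L]
Beat 7 (R): throw ball2 h=2 -> lands@9:R; in-air after throw: [b1@8:L b2@9:R]
Beat 8 (L): throw ball1 h=4 -> lands@12:L; in-air after throw: [b2@9:R b1@12:L]
Ball 1: thrown@0 h=4 -> first land @4; rethrown@4 h=4 -> second land @8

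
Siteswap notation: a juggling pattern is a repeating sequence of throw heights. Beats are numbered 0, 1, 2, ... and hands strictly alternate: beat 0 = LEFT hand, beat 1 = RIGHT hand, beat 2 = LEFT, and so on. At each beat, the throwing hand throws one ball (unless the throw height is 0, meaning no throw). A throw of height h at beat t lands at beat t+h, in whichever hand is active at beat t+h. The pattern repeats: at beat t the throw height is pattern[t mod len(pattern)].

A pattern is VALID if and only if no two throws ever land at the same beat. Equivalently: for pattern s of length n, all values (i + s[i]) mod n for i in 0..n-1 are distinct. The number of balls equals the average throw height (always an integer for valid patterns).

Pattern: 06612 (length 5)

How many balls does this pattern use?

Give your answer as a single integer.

Pattern = [0, 6, 6, 1, 2], length n = 5
  position 0: throw height = 0, running sum = 0
  position 1: throw height = 6, running sum = 6
  position 2: throw height = 6, running sum = 12
  position 3: throw height = 1, running sum = 13
  position 4: throw height = 2, running sum = 15
Total sum = 15; balls = sum / n = 15 / 5 = 3

Answer: 3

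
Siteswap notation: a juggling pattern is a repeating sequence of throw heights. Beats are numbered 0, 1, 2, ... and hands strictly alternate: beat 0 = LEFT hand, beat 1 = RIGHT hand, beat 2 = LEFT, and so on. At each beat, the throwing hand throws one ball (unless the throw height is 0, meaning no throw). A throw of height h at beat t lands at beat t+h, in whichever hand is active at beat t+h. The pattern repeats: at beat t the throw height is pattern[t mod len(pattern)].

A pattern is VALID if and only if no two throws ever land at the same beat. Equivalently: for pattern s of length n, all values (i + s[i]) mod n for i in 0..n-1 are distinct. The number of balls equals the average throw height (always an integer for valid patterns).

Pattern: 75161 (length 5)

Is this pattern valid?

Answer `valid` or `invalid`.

Answer: valid

Derivation:
i=0: (i + s[i]) mod n = (0 + 7) mod 5 = 2
i=1: (i + s[i]) mod n = (1 + 5) mod 5 = 1
i=2: (i + s[i]) mod n = (2 + 1) mod 5 = 3
i=3: (i + s[i]) mod n = (3 + 6) mod 5 = 4
i=4: (i + s[i]) mod n = (4 + 1) mod 5 = 0
Residues: [2, 1, 3, 4, 0], distinct: True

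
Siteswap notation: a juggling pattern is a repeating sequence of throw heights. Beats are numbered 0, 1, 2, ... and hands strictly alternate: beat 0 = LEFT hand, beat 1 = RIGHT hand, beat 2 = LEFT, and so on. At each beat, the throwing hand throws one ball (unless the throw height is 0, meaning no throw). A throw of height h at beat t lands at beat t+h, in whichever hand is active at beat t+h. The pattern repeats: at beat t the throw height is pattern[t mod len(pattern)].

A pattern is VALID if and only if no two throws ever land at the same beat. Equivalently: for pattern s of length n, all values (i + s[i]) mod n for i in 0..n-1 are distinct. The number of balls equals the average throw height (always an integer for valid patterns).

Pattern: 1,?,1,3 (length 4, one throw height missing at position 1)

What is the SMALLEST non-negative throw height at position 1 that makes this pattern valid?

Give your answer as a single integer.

Answer: 3

Derivation:
i=0: (0 + 1) mod 4 = 1
i=1: s[i]=? (unknown)
i=2: (2 + 1) mod 4 = 3
i=3: (3 + 3) mod 4 = 2
Known residues: [1, 2, 3]; need a permutation of 0..3, so missing residue r = 0
Need (1 + s) mod 4 = 0; smallest s = (0 - 1) mod 4 = 3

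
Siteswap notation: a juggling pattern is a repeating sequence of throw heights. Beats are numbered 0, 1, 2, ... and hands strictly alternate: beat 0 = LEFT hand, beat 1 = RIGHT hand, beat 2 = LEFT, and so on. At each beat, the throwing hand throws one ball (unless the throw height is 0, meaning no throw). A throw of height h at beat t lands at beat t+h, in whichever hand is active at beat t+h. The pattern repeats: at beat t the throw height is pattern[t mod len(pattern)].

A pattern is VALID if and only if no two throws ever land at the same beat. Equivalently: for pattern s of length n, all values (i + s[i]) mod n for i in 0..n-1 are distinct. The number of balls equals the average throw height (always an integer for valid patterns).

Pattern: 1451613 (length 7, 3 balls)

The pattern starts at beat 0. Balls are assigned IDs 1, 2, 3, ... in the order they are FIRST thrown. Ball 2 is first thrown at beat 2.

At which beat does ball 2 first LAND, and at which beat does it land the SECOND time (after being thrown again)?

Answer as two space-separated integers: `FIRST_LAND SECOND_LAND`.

Beat 0 (L): throw ball1 h=1 -> lands@1:R; in-air after throw: [b1@1:R]
Beat 1 (R): throw ball1 h=4 -> lands@5:R; in-air after throw: [b1@5:R]
Beat 2 (L): throw ball2 h=5 -> lands@7:R; in-air after throw: [b1@5:R b2@7:R]
Beat 3 (R): throw ball3 h=1 -> lands@4:L; in-air after throw: [b3@4:L b1@5:R b2@7:R]
Beat 4 (L): throw ball3 h=6 -> lands@10:L; in-air after throw: [b1@5:R b2@7:R b3@10:L]
Beat 5 (R): throw ball1 h=1 -> lands@6:L; in-air after throw: [b1@6:L b2@7:R b3@10:L]
Beat 6 (L): throw ball1 h=3 -> lands@9:R; in-air after throw: [b2@7:R b1@9:R b3@10:L]
Beat 7 (R): throw ball2 h=1 -> lands@8:L; in-air after throw: [b2@8:L b1@9:R b3@10:L]
Beat 8 (L): throw ball2 h=4 -> lands@12:L; in-air after throw: [b1@9:R b3@10:L b2@12:L]
Ball 2: thrown@2 h=5 -> first land @7; rethrown@7 h=1 -> second land @8

Answer: 7 8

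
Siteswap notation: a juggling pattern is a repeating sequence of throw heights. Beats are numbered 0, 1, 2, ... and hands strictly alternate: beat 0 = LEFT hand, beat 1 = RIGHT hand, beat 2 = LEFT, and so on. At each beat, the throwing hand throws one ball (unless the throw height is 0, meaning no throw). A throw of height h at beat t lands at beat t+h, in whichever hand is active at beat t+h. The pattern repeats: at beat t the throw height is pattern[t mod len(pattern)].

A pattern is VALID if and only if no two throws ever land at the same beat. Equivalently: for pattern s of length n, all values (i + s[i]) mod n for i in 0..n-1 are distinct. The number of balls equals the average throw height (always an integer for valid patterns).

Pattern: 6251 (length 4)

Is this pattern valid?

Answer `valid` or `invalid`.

i=0: (i + s[i]) mod n = (0 + 6) mod 4 = 2
i=1: (i + s[i]) mod n = (1 + 2) mod 4 = 3
i=2: (i + s[i]) mod n = (2 + 5) mod 4 = 3
i=3: (i + s[i]) mod n = (3 + 1) mod 4 = 0
Residues: [2, 3, 3, 0], distinct: False

Answer: invalid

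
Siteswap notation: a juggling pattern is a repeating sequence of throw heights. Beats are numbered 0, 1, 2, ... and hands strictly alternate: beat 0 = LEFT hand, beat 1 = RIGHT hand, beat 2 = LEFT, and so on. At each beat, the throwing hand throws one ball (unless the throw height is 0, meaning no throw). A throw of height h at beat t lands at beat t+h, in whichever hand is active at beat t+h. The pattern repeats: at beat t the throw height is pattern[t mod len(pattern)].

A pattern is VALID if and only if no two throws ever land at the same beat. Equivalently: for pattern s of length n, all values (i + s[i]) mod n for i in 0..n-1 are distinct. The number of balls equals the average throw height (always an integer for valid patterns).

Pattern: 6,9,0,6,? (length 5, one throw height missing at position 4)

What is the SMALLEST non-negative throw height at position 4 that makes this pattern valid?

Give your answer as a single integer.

Answer: 4

Derivation:
i=0: (0 + 6) mod 5 = 1
i=1: (1 + 9) mod 5 = 0
i=2: (2 + 0) mod 5 = 2
i=3: (3 + 6) mod 5 = 4
i=4: s[i]=? (unknown)
Known residues: [0, 1, 2, 4]; need a permutation of 0..4, so missing residue r = 3
Need (4 + s) mod 5 = 3; smallest s = (3 - 4) mod 5 = 4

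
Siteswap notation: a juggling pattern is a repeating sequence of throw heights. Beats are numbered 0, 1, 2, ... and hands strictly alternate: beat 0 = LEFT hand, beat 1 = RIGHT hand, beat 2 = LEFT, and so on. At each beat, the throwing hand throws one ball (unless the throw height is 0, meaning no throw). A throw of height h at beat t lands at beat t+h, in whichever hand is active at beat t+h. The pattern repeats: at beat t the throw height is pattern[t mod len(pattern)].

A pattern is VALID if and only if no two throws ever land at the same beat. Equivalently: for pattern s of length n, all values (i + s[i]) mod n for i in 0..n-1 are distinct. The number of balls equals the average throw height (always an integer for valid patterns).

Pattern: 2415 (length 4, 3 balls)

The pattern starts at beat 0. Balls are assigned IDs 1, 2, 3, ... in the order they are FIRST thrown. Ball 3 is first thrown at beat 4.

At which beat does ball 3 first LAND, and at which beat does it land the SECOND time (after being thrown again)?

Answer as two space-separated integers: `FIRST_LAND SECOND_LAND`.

Answer: 6 7

Derivation:
Beat 0 (L): throw ball1 h=2 -> lands@2:L; in-air after throw: [b1@2:L]
Beat 1 (R): throw ball2 h=4 -> lands@5:R; in-air after throw: [b1@2:L b2@5:R]
Beat 2 (L): throw ball1 h=1 -> lands@3:R; in-air after throw: [b1@3:R b2@5:R]
Beat 3 (R): throw ball1 h=5 -> lands@8:L; in-air after throw: [b2@5:R b1@8:L]
Beat 4 (L): throw ball3 h=2 -> lands@6:L; in-air after throw: [b2@5:R b3@6:L b1@8:L]
Beat 5 (R): throw ball2 h=4 -> lands@9:R; in-air after throw: [b3@6:L b1@8:L b2@9:R]
Beat 6 (L): throw ball3 h=1 -> lands@7:R; in-air after throw: [b3@7:R b1@8:L b2@9:R]
Beat 7 (R): throw ball3 h=5 -> lands@12:L; in-air after throw: [b1@8:L b2@9:R b3@12:L]
Ball 3: thrown@4 h=2 -> first land @6; rethrown@6 h=1 -> second land @7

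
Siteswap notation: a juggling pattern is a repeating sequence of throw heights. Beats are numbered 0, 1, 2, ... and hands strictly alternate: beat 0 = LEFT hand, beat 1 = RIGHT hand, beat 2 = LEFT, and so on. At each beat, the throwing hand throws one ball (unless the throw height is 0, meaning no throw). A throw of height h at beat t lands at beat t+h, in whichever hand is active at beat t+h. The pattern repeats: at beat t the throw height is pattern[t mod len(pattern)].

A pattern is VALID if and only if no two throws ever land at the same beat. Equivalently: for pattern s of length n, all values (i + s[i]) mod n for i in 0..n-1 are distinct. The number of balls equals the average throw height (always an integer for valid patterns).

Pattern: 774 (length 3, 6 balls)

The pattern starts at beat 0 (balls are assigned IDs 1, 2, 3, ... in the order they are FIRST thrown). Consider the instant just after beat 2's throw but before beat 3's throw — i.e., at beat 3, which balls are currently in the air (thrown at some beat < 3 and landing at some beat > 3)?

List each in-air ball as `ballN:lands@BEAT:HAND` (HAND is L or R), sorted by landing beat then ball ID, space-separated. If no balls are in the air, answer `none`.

Answer: ball3:lands@6:L ball1:lands@7:R ball2:lands@8:L

Derivation:
Beat 0 (L): throw ball1 h=7 -> lands@7:R; in-air after throw: [b1@7:R]
Beat 1 (R): throw ball2 h=7 -> lands@8:L; in-air after throw: [b1@7:R b2@8:L]
Beat 2 (L): throw ball3 h=4 -> lands@6:L; in-air after throw: [b3@6:L b1@7:R b2@8:L]
Beat 3 (R): throw ball4 h=7 -> lands@10:L; in-air after throw: [b3@6:L b1@7:R b2@8:L b4@10:L]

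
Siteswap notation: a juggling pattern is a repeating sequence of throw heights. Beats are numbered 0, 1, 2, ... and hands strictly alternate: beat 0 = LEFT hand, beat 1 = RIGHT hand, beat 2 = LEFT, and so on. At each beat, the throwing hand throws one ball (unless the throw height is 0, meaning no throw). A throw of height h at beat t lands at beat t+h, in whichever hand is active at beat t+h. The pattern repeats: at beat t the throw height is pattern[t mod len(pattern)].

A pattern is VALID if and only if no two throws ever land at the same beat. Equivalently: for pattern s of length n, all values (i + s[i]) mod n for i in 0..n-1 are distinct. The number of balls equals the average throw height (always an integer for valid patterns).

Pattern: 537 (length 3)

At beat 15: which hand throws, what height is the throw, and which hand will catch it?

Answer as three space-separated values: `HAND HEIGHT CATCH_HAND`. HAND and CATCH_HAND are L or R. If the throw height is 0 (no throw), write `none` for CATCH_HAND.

Beat 15: 15 mod 2 = 1, so hand = R
Throw height = pattern[15 mod 3] = pattern[0] = 5
Lands at beat 15+5=20, 20 mod 2 = 0, so catch hand = L

Answer: R 5 L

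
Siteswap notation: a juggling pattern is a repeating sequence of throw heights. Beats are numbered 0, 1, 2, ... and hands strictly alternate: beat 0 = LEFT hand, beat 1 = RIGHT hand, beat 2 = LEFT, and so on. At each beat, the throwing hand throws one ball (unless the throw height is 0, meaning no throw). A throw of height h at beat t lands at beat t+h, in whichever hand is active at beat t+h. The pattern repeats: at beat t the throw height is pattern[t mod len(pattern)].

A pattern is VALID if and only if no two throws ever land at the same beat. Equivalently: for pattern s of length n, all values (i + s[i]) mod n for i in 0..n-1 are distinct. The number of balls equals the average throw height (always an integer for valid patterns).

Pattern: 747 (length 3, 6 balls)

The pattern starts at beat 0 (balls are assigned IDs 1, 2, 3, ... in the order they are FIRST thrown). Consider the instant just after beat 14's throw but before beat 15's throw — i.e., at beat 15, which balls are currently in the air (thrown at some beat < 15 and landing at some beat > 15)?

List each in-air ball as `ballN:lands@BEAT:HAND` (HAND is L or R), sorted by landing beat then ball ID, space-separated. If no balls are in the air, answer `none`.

Answer: ball3:lands@16:L ball6:lands@17:R ball1:lands@18:L ball2:lands@19:R ball4:lands@21:R

Derivation:
Beat 0 (L): throw ball1 h=7 -> lands@7:R; in-air after throw: [b1@7:R]
Beat 1 (R): throw ball2 h=4 -> lands@5:R; in-air after throw: [b2@5:R b1@7:R]
Beat 2 (L): throw ball3 h=7 -> lands@9:R; in-air after throw: [b2@5:R b1@7:R b3@9:R]
Beat 3 (R): throw ball4 h=7 -> lands@10:L; in-air after throw: [b2@5:R b1@7:R b3@9:R b4@10:L]
Beat 4 (L): throw ball5 h=4 -> lands@8:L; in-air after throw: [b2@5:R b1@7:R b5@8:L b3@9:R b4@10:L]
Beat 5 (R): throw ball2 h=7 -> lands@12:L; in-air after throw: [b1@7:R b5@8:L b3@9:R b4@10:L b2@12:L]
Beat 6 (L): throw ball6 h=7 -> lands@13:R; in-air after throw: [b1@7:R b5@8:L b3@9:R b4@10:L b2@12:L b6@13:R]
Beat 7 (R): throw ball1 h=4 -> lands@11:R; in-air after throw: [b5@8:L b3@9:R b4@10:L b1@11:R b2@12:L b6@13:R]
Beat 8 (L): throw ball5 h=7 -> lands@15:R; in-air after throw: [b3@9:R b4@10:L b1@11:R b2@12:L b6@13:R b5@15:R]
Beat 9 (R): throw ball3 h=7 -> lands@16:L; in-air after throw: [b4@10:L b1@11:R b2@12:L b6@13:R b5@15:R b3@16:L]
Beat 10 (L): throw ball4 h=4 -> lands@14:L; in-air after throw: [b1@11:R b2@12:L b6@13:R b4@14:L b5@15:R b3@16:L]
Beat 11 (R): throw ball1 h=7 -> lands@18:L; in-air after throw: [b2@12:L b6@13:R b4@14:L b5@15:R b3@16:L b1@18:L]
Beat 12 (L): throw ball2 h=7 -> lands@19:R; in-air after throw: [b6@13:R b4@14:L b5@15:R b3@16:L b1@18:L b2@19:R]
Beat 13 (R): throw ball6 h=4 -> lands@17:R; in-air after throw: [b4@14:L b5@15:R b3@16:L b6@17:R b1@18:L b2@19:R]
Beat 14 (L): throw ball4 h=7 -> lands@21:R; in-air after throw: [b5@15:R b3@16:L b6@17:R b1@18:L b2@19:R b4@21:R]
Beat 15 (R): throw ball5 h=7 -> lands@22:L; in-air after throw: [b3@16:L b6@17:R b1@18:L b2@19:R b4@21:R b5@22:L]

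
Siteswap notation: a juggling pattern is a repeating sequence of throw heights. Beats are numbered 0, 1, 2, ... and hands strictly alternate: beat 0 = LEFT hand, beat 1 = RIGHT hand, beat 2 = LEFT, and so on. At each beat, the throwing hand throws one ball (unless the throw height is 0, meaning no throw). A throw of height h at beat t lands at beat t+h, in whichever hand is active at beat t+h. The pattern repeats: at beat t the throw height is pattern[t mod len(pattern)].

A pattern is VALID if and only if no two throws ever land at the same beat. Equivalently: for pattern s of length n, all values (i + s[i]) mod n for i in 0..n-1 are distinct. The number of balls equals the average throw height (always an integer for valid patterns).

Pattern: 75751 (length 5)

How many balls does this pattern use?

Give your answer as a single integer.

Pattern = [7, 5, 7, 5, 1], length n = 5
  position 0: throw height = 7, running sum = 7
  position 1: throw height = 5, running sum = 12
  position 2: throw height = 7, running sum = 19
  position 3: throw height = 5, running sum = 24
  position 4: throw height = 1, running sum = 25
Total sum = 25; balls = sum / n = 25 / 5 = 5

Answer: 5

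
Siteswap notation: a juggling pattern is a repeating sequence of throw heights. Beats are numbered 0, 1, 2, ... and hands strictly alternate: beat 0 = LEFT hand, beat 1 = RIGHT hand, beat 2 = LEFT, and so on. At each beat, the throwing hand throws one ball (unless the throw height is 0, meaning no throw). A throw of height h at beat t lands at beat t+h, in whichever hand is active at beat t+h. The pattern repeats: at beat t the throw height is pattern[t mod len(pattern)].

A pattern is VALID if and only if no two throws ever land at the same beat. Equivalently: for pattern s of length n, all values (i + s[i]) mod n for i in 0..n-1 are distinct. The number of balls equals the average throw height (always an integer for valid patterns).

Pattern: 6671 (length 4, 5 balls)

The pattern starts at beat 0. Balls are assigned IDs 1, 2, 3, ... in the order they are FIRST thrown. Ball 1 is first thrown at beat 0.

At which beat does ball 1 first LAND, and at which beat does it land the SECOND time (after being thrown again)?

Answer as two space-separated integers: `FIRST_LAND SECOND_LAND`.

Answer: 6 13

Derivation:
Beat 0 (L): throw ball1 h=6 -> lands@6:L; in-air after throw: [b1@6:L]
Beat 1 (R): throw ball2 h=6 -> lands@7:R; in-air after throw: [b1@6:L b2@7:R]
Beat 2 (L): throw ball3 h=7 -> lands@9:R; in-air after throw: [b1@6:L b2@7:R b3@9:R]
Beat 3 (R): throw ball4 h=1 -> lands@4:L; in-air after throw: [b4@4:L b1@6:L b2@7:R b3@9:R]
Beat 4 (L): throw ball4 h=6 -> lands@10:L; in-air after throw: [b1@6:L b2@7:R b3@9:R b4@10:L]
Beat 5 (R): throw ball5 h=6 -> lands@11:R; in-air after throw: [b1@6:L b2@7:R b3@9:R b4@10:L b5@11:R]
Beat 6 (L): throw ball1 h=7 -> lands@13:R; in-air after throw: [b2@7:R b3@9:R b4@10:L b5@11:R b1@13:R]
Beat 7 (R): throw ball2 h=1 -> lands@8:L; in-air after throw: [b2@8:L b3@9:R b4@10:L b5@11:R b1@13:R]
Beat 8 (L): throw ball2 h=6 -> lands@14:L; in-air after throw: [b3@9:R b4@10:L b5@11:R b1@13:R b2@14:L]
Beat 9 (R): throw ball3 h=6 -> lands@15:R; in-air after throw: [b4@10:L b5@11:R b1@13:R b2@14:L b3@15:R]
Beat 10 (L): throw ball4 h=7 -> lands@17:R; in-air after throw: [b5@11:R b1@13:R b2@14:L b3@15:R b4@17:R]
Beat 11 (R): throw ball5 h=1 -> lands@12:L; in-air after throw: [b5@12:L b1@13:R b2@14:L b3@15:R b4@17:R]
Ball 1: thrown@0 h=6 -> first land @6; rethrown@6 h=7 -> second land @13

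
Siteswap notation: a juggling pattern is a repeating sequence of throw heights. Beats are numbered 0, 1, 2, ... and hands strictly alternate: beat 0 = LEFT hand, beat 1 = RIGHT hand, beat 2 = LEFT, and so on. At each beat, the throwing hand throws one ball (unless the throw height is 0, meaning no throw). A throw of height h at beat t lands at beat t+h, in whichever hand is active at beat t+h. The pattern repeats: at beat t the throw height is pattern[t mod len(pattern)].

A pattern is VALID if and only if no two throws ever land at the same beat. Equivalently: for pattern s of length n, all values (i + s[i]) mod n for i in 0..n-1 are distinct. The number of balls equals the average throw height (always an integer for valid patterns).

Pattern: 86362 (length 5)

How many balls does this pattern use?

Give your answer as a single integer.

Answer: 5

Derivation:
Pattern = [8, 6, 3, 6, 2], length n = 5
  position 0: throw height = 8, running sum = 8
  position 1: throw height = 6, running sum = 14
  position 2: throw height = 3, running sum = 17
  position 3: throw height = 6, running sum = 23
  position 4: throw height = 2, running sum = 25
Total sum = 25; balls = sum / n = 25 / 5 = 5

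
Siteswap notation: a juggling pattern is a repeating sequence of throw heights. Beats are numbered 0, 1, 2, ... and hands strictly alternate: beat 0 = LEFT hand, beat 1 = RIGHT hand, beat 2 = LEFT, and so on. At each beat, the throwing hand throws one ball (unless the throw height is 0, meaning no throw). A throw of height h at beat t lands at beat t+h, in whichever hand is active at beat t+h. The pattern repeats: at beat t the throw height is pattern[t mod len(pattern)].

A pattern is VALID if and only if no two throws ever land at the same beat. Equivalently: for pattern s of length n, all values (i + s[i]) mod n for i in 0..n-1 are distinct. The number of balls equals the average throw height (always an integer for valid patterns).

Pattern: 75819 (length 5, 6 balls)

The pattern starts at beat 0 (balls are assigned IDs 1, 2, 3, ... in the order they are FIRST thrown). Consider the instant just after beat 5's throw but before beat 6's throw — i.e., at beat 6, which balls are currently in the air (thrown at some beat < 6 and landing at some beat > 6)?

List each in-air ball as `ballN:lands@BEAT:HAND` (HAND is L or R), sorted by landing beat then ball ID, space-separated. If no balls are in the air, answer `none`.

Beat 0 (L): throw ball1 h=7 -> lands@7:R; in-air after throw: [b1@7:R]
Beat 1 (R): throw ball2 h=5 -> lands@6:L; in-air after throw: [b2@6:L b1@7:R]
Beat 2 (L): throw ball3 h=8 -> lands@10:L; in-air after throw: [b2@6:L b1@7:R b3@10:L]
Beat 3 (R): throw ball4 h=1 -> lands@4:L; in-air after throw: [b4@4:L b2@6:L b1@7:R b3@10:L]
Beat 4 (L): throw ball4 h=9 -> lands@13:R; in-air after throw: [b2@6:L b1@7:R b3@10:L b4@13:R]
Beat 5 (R): throw ball5 h=7 -> lands@12:L; in-air after throw: [b2@6:L b1@7:R b3@10:L b5@12:L b4@13:R]
Beat 6 (L): throw ball2 h=5 -> lands@11:R; in-air after throw: [b1@7:R b3@10:L b2@11:R b5@12:L b4@13:R]

Answer: ball1:lands@7:R ball3:lands@10:L ball5:lands@12:L ball4:lands@13:R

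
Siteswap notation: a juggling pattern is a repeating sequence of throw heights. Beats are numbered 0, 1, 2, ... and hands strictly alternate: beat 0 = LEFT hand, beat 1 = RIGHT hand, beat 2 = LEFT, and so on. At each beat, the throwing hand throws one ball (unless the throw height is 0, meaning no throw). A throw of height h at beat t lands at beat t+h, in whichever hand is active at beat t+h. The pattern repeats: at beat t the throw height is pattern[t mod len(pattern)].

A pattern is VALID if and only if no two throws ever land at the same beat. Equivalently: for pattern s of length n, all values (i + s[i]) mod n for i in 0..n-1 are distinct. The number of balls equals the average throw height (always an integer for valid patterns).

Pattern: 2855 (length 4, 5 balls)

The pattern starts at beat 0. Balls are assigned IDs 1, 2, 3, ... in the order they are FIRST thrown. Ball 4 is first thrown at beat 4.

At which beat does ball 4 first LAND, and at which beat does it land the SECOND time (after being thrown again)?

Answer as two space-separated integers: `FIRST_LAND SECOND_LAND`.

Beat 0 (L): throw ball1 h=2 -> lands@2:L; in-air after throw: [b1@2:L]
Beat 1 (R): throw ball2 h=8 -> lands@9:R; in-air after throw: [b1@2:L b2@9:R]
Beat 2 (L): throw ball1 h=5 -> lands@7:R; in-air after throw: [b1@7:R b2@9:R]
Beat 3 (R): throw ball3 h=5 -> lands@8:L; in-air after throw: [b1@7:R b3@8:L b2@9:R]
Beat 4 (L): throw ball4 h=2 -> lands@6:L; in-air after throw: [b4@6:L b1@7:R b3@8:L b2@9:R]
Beat 5 (R): throw ball5 h=8 -> lands@13:R; in-air after throw: [b4@6:L b1@7:R b3@8:L b2@9:R b5@13:R]
Beat 6 (L): throw ball4 h=5 -> lands@11:R; in-air after throw: [b1@7:R b3@8:L b2@9:R b4@11:R b5@13:R]
Beat 7 (R): throw ball1 h=5 -> lands@12:L; in-air after throw: [b3@8:L b2@9:R b4@11:R b1@12:L b5@13:R]
Beat 8 (L): throw ball3 h=2 -> lands@10:L; in-air after throw: [b2@9:R b3@10:L b4@11:R b1@12:L b5@13:R]
Beat 9 (R): throw ball2 h=8 -> lands@17:R; in-air after throw: [b3@10:L b4@11:R b1@12:L b5@13:R b2@17:R]
Beat 10 (L): throw ball3 h=5 -> lands@15:R; in-air after throw: [b4@11:R b1@12:L b5@13:R b3@15:R b2@17:R]
Beat 11 (R): throw ball4 h=5 -> lands@16:L; in-air after throw: [b1@12:L b5@13:R b3@15:R b4@16:L b2@17:R]
Ball 4: thrown@4 h=2 -> first land @6; rethrown@6 h=5 -> second land @11

Answer: 6 11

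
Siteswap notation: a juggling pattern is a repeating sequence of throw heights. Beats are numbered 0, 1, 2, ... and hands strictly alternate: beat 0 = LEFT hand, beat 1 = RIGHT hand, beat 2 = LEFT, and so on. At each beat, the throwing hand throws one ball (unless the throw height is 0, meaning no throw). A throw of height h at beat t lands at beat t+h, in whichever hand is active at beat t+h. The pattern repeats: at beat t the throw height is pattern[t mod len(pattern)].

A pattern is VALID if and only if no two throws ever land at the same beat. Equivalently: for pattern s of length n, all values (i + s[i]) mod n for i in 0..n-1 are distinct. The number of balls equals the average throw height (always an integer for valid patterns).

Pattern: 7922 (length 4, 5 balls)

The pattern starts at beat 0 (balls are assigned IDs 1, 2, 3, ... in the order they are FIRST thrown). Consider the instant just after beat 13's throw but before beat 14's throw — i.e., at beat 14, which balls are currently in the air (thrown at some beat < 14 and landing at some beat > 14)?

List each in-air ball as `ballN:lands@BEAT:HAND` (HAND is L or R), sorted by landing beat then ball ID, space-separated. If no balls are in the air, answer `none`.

Beat 0 (L): throw ball1 h=7 -> lands@7:R; in-air after throw: [b1@7:R]
Beat 1 (R): throw ball2 h=9 -> lands@10:L; in-air after throw: [b1@7:R b2@10:L]
Beat 2 (L): throw ball3 h=2 -> lands@4:L; in-air after throw: [b3@4:L b1@7:R b2@10:L]
Beat 3 (R): throw ball4 h=2 -> lands@5:R; in-air after throw: [b3@4:L b4@5:R b1@7:R b2@10:L]
Beat 4 (L): throw ball3 h=7 -> lands@11:R; in-air after throw: [b4@5:R b1@7:R b2@10:L b3@11:R]
Beat 5 (R): throw ball4 h=9 -> lands@14:L; in-air after throw: [b1@7:R b2@10:L b3@11:R b4@14:L]
Beat 6 (L): throw ball5 h=2 -> lands@8:L; in-air after throw: [b1@7:R b5@8:L b2@10:L b3@11:R b4@14:L]
Beat 7 (R): throw ball1 h=2 -> lands@9:R; in-air after throw: [b5@8:L b1@9:R b2@10:L b3@11:R b4@14:L]
Beat 8 (L): throw ball5 h=7 -> lands@15:R; in-air after throw: [b1@9:R b2@10:L b3@11:R b4@14:L b5@15:R]
Beat 9 (R): throw ball1 h=9 -> lands@18:L; in-air after throw: [b2@10:L b3@11:R b4@14:L b5@15:R b1@18:L]
Beat 10 (L): throw ball2 h=2 -> lands@12:L; in-air after throw: [b3@11:R b2@12:L b4@14:L b5@15:R b1@18:L]
Beat 11 (R): throw ball3 h=2 -> lands@13:R; in-air after throw: [b2@12:L b3@13:R b4@14:L b5@15:R b1@18:L]
Beat 12 (L): throw ball2 h=7 -> lands@19:R; in-air after throw: [b3@13:R b4@14:L b5@15:R b1@18:L b2@19:R]
Beat 13 (R): throw ball3 h=9 -> lands@22:L; in-air after throw: [b4@14:L b5@15:R b1@18:L b2@19:R b3@22:L]
Beat 14 (L): throw ball4 h=2 -> lands@16:L; in-air after throw: [b5@15:R b4@16:L b1@18:L b2@19:R b3@22:L]

Answer: ball5:lands@15:R ball1:lands@18:L ball2:lands@19:R ball3:lands@22:L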